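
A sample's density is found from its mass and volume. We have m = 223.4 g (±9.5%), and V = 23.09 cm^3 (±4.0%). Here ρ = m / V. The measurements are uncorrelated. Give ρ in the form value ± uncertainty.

Since ρ is a product/quotient, work with relative uncertainties:
  (1·δm/m)² = (1×0.0950)² = 0.00903;  (-1·δV/V)² = (-1×0.0400)² = 0.00160
δρ/ρ = √(0.0106) = 0.103
ρ = 9.675 g/cm^3, so δρ = 0.103 × 9.675 = 0.997 g/cm^3.

9.675 ± 0.997 g/cm^3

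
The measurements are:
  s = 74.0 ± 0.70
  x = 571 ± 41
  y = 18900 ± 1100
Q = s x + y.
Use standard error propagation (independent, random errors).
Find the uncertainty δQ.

Let p = s·x = 42300. δp/p = √((1·δs/s)² + (1·δx/x)²) = √(8.95e-05 + 0.00516) = 0.0724, so δp = 3060.
Q = p + y: δQ = √(δp² + δy²) = √(9.36e+06 + 1.21e+06) = 3250

3250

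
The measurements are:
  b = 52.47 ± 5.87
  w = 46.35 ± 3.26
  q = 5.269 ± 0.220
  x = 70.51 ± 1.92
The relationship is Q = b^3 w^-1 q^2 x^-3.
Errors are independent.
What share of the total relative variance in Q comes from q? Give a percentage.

5.31%

(δQ/Q)² = (3·δb/b)² + (-1·δw/w)² + (2·δq/q)² + (-3·δx/x)²
  b term: (3×0.112)² = 0.113
  w term: (-1×0.0703)² = 0.00495
  q term: (2×0.0418)² = 0.00697
  x term: (-3×0.0272)² = 0.00667
Total = 0.131. Share from q = 0.00697/0.131 = 0.0531.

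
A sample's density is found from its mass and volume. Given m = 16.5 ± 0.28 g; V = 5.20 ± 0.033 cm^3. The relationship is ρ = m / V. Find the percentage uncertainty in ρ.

1.81%

Products/powers → add relative errors in quadrature, weighted by exponent:
  (1·δm/m)² = (1×0.0170)² = 0.000288;  (-1·δV/V)² = (-1×0.00635)² = 4.03e-05
δρ/ρ = √(0.000328) = 0.0181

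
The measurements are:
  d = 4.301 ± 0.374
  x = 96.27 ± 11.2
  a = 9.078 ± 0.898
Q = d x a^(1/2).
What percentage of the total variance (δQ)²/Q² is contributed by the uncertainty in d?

32.1%

(δQ/Q)² = (1·δd/d)² + (1·δx/x)² + (½·δa/a)²
  d term: (1×0.0870)² = 0.00756
  x term: (1×0.116)² = 0.0135
  a term: (0.5×0.0989)² = 0.00245
Total = 0.0235. Share from d = 0.00756/0.0235 = 0.321.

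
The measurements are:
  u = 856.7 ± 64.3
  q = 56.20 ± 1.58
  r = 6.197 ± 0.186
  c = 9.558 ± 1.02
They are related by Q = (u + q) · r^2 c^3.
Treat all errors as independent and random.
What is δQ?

1.02e+07

Let w = u + q = 912.9. δw = √(δu² + δq²) = √(4130 + 2.50) = 64.3, so δw/w = 0.0705.
Q is then a monomial in w, r, c:
δQ/Q = √((δw/w)² + (2·δr/r)² + (3·δc/c)²) = √(0.00496 + 0.00360 + 0.102) = 0.333
Q = 3.061e+07, so δQ = 0.333 × 3.061e+07 = 1.02e+07.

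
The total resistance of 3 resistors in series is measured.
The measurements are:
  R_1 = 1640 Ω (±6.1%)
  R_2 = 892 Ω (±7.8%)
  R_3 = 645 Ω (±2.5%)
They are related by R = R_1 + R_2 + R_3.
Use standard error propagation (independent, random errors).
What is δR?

123 Ω

Sums and differences: (δR)² = Σ (cᵢ δxᵢ)².
  (δR_1)² = 10000;  (δR_2)² = 4840;  (δR_3)² = 260
δR = √(15100) = 123 Ω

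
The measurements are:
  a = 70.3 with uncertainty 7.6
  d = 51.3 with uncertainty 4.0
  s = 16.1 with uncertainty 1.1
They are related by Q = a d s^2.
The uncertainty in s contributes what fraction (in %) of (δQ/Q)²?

(δQ/Q)² = (1·δa/a)² + (1·δd/d)² + (2·δs/s)²
  a term: (1×0.108)² = 0.0117
  d term: (1×0.0780)² = 0.00608
  s term: (2×0.0683)² = 0.0187
Total = 0.0364. Share from s = 0.0187/0.0364 = 0.512.

51.2%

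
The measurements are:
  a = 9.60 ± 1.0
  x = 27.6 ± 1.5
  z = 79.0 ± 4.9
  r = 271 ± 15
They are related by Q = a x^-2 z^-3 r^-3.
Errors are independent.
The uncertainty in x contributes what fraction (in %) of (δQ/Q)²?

(δQ/Q)² = (1·δa/a)² + (-2·δx/x)² + (-3·δz/z)² + (-3·δr/r)²
  a term: (1×0.104)² = 0.0109
  x term: (-2×0.0543)² = 0.0118
  z term: (-3×0.0620)² = 0.0346
  r term: (-3×0.0554)² = 0.0276
Total = 0.0849. Share from x = 0.0118/0.0849 = 0.139.

13.9%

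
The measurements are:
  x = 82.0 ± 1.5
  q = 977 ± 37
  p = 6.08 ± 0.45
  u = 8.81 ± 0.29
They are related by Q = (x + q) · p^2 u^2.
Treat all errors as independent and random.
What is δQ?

5.04e+05

Let w = x + q = 1060. δw = √(δx² + δq²) = √(2.25 + 1370) = 37.0, so δw/w = 0.0350.
Q is then a monomial in w, p, u:
δQ/Q = √((δw/w)² + (2·δp/p)² + (2·δu/u)²) = √(0.00122 + 0.0219 + 0.00433) = 0.166
Q = 3.04e+06, so δQ = 0.166 × 3.04e+06 = 5.04e+05.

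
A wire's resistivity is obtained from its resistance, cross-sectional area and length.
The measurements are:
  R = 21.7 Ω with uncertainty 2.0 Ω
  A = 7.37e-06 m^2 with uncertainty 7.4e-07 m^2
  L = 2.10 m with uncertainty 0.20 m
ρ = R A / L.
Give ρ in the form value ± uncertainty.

ρ is a product of powers, so relative uncertainties combine in quadrature:
  (1·δR/R)² = (1×0.0922)² = 0.00849;  (1·δA/A)² = (1×0.100)² = 0.0101;  (-1·δL/L)² = (-1×0.0952)² = 0.00907
δρ/ρ = √(0.0276) = 0.166
ρ = 7.62e-05 Ω·m, so δρ = 0.166 × 7.62e-05 = 1.27e-05 Ω·m.

(7.62 ± 1.27) × 10^-5 Ω·m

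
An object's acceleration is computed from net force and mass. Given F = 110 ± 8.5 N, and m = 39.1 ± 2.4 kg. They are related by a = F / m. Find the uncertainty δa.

a is a product of powers, so relative uncertainties combine in quadrature:
  (1·δF/F)² = (1×0.0773)² = 0.00597;  (-1·δm/m)² = (-1×0.0614)² = 0.00377
δa/a = √(0.00974) = 0.0987
a = 2.81 m/s^2, so δa = 0.0987 × 2.81 = 0.278 m/s^2.

0.278 m/s^2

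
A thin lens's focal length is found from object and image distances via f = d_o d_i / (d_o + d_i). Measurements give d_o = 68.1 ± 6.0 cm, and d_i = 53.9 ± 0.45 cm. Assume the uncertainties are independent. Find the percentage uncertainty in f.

3.92%

∂f/∂d_o = (d_i/(d_o+d_i))² = 0.195;  ∂f/∂d_i = (d_o/(d_o+d_i))² = 0.312
δf = √((∂f/∂d_o · δd_o)² + (∂f/∂d_i · δd_i)²) = √(1.37 + 0.0197) = 1.18 cm
f = 30.1 cm, so δf/f = 1.18/30.1 = 0.0392.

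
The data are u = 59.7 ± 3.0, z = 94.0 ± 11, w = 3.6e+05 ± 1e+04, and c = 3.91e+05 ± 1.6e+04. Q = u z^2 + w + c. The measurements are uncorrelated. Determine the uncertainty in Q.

1.28e+05

Let p = u·z^2 = 5.28e+05. δp/p = √((1·δu/u)² + (2·δz/z)²) = √(0.00253 + 0.0548) = 0.239, so δp = 1.26e+05.
Q = p + w + c: δQ = √(δp² + δw² + δc²) = √(1.59e+10 + 1e+08 + 2.56e+08) = 1.28e+05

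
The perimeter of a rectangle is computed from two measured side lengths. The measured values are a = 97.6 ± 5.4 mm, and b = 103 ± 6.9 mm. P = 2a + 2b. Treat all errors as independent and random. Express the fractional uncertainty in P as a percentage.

4.37%

Sums and differences: (δP)² = Σ (cᵢ δxᵢ)².
  (2·δa)² = 117;  (2·δb)² = 190
δP = √(307) = 17.5 mm
P = 401 mm, so δP/P = 17.5/401 = 0.0437.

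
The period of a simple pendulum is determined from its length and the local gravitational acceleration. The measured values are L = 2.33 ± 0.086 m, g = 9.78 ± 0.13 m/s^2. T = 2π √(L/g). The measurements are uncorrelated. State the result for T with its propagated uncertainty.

3.07 ± 0.0602 s

Each factor contributes (exponent × relative error)² to (δT/T)²:
  (½·δL/L)² = (0.5×0.0369)² = 0.000341;  (−½·δg/g)² = (-0.5×0.0133)² = 4.42e-05
δT/T = √(0.000385) = 0.0196
T = 3.07 s, so δT = 0.0196 × 3.07 = 0.0602 s.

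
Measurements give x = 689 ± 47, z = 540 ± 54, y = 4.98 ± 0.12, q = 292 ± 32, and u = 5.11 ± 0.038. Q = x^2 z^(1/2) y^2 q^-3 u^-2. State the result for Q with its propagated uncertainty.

0.421 ± 0.153

Products/powers → add relative errors in quadrature, weighted by exponent:
  (2·δx/x)² = (2×0.0682)² = 0.0186;  (½·δz/z)² = (0.5×0.100)² = 0.00250;  (2·δy/y)² = (2×0.0241)² = 0.00232;  (-3·δq/q)² = (-3×0.110)² = 0.108;  (-2·δu/u)² = (-2×0.00744)² = 0.000221
δQ/Q = √(0.132) = 0.363
Q = 0.421, so δQ = 0.363 × 0.421 = 0.153.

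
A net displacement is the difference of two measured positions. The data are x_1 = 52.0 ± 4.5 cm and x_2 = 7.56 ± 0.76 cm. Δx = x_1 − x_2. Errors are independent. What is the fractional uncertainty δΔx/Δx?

0.103

Δx is a linear combination, so absolute uncertainties add in quadrature:
  (δx_1)² = 20.2;  (δx_2)² = 0.578
δΔx = √(20.8) = 4.56 cm
Δx = 44.4 cm, so δΔx/Δx = 4.56/44.4 = 0.103.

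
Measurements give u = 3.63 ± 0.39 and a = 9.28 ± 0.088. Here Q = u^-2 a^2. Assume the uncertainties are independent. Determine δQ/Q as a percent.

21.6%

Q is a product of powers, so relative uncertainties combine in quadrature:
  (-2·δu/u)² = (-2×0.107)² = 0.0462;  (2·δa/a)² = (2×0.00948)² = 0.000360
δQ/Q = √(0.0465) = 0.216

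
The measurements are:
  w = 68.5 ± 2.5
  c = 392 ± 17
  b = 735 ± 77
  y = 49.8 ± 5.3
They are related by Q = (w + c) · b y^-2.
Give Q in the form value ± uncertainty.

Let u = w + c = 460. δu = √(δw² + δc²) = √(6.25 + 289) = 17.2, so δu/u = 0.0373.
Q is then a monomial in u, b, y:
δQ/Q = √((δu/u)² + (1·δb/b)² + (-2·δy/y)²) = √(0.00139 + 0.0110 + 0.0453) = 0.240
Q = 136, so δQ = 0.240 × 136 = 32.8.

136 ± 32.8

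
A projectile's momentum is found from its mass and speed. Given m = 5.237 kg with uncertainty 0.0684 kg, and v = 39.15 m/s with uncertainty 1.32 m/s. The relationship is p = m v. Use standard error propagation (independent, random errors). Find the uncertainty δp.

Since p is a product/quotient, work with relative uncertainties:
  (1·δm/m)² = (1×0.0131)² = 0.000171;  (1·δv/v)² = (1×0.0337)² = 0.00114
δp/p = √(0.00131) = 0.0362
p = 205.0 kg·m/s, so δp = 0.0362 × 205.0 = 7.41 kg·m/s.

7.41 kg·m/s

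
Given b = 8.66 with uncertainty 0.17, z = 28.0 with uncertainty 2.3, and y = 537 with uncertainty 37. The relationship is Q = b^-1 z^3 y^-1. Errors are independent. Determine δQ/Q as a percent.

25.7%

Each factor contributes (exponent × relative error)² to (δQ/Q)²:
  (-1·δb/b)² = (-1×0.0196)² = 0.000385;  (3·δz/z)² = (3×0.0821)² = 0.0607;  (-1·δy/y)² = (-1×0.0689)² = 0.00475
δQ/Q = √(0.0659) = 0.257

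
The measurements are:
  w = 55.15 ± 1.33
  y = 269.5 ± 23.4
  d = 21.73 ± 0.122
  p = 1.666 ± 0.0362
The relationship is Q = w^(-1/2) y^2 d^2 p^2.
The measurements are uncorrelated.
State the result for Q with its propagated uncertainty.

(1.282 ± 0.230) × 10^7

Products/powers → add relative errors in quadrature, weighted by exponent:
  (−½·δw/w)² = (-0.5×0.0241)² = 0.000145;  (2·δy/y)² = (2×0.0868)² = 0.0302;  (2·δd/d)² = (2×0.00561)² = 0.000126;  (2·δp/p)² = (2×0.0217)² = 0.00189
δQ/Q = √(0.0323) = 0.180
Q = 1.282e+07, so δQ = 0.180 × 1.282e+07 = 2.3e+06.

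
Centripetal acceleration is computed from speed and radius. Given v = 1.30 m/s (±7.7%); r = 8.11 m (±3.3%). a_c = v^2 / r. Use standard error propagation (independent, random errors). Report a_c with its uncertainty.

0.208 ± 0.0328 m/s^2

For a monomial a_c ∝ v^2, r^-1, fractional errors add in quadrature:
  (2·δv/v)² = (2×0.0770)² = 0.0237;  (-1·δr/r)² = (-1×0.0330)² = 0.00109
δa_c/a_c = √(0.0248) = 0.157
a_c = 0.208 m/s^2, so δa_c = 0.157 × 0.208 = 0.0328 m/s^2.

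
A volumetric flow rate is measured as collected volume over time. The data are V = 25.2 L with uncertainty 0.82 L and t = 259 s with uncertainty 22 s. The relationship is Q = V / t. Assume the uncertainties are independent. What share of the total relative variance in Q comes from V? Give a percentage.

(δQ/Q)² = (1·δV/V)² + (-1·δt/t)²
  V term: (1×0.0325)² = 0.00106
  t term: (-1×0.0849)² = 0.00722
Total = 0.00827. Share from V = 0.00106/0.00827 = 0.128.

12.8%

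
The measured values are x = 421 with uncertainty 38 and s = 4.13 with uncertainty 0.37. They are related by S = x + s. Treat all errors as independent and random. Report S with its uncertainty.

425 ± 38.0

Absolute uncertainties add in quadrature for a linear combination:
  (δx)² = 1440;  (δs)² = 0.137
δS = √(1440) = 38.0
S = 425.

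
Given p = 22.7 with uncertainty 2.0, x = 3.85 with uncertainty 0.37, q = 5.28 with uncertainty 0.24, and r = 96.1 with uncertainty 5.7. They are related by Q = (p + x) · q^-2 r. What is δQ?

12.2

Let u = p + x = 26.6. δu = √(δp² + δx²) = √(4.00 + 0.137) = 2.03, so δu/u = 0.0766.
Q is then a monomial in u, q, r:
δQ/Q = √((δu/u)² + (-2·δq/q)² + (1·δr/r)²) = √(0.00587 + 0.00826 + 0.00352) = 0.133
Q = 91.5, so δQ = 0.133 × 91.5 = 12.2.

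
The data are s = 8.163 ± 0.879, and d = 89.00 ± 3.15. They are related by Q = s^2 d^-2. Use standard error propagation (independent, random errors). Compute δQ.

Q is a product of powers, so relative uncertainties combine in quadrature:
  (2·δs/s)² = (2×0.108)² = 0.0464;  (-2·δd/d)² = (-2×0.0354)² = 0.00501
δQ/Q = √(0.0514) = 0.227
Q = 0.008412, so δQ = 0.227 × 0.008412 = 0.00191.

0.00191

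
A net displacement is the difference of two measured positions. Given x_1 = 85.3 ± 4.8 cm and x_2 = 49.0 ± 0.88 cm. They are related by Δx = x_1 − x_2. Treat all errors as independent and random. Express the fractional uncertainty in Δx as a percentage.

13.4%

Δx is a linear combination, so absolute uncertainties add in quadrature:
  (δx_1)² = 23.0;  (δx_2)² = 0.774
δΔx = √(23.8) = 4.88 cm
Δx = 36.3 cm, so δΔx/Δx = 4.88/36.3 = 0.134.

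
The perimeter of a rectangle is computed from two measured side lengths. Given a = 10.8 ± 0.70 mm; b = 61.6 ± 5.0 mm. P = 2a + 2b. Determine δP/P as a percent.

P is a linear combination, so absolute uncertainties add in quadrature:
  (2·δa)² = 1.96;  (2·δb)² = 100
δP = √(102) = 10.1 mm
P = 145 mm, so δP/P = 10.1/145 = 0.0697.

6.97%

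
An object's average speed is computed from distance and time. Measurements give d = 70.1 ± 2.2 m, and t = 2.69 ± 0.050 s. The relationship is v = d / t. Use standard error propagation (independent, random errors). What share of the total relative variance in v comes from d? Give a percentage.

74.0%

(δv/v)² = (1·δd/d)² + (-1·δt/t)²
  d term: (1×0.0314)² = 0.000985
  t term: (-1×0.0186)² = 0.000345
Total = 0.00133. Share from d = 0.000985/0.00133 = 0.740.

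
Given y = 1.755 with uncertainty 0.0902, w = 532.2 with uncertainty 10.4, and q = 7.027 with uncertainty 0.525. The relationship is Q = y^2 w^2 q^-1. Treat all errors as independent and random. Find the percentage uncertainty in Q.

13.3%

Each factor contributes (exponent × relative error)² to (δQ/Q)²:
  (2·δy/y)² = (2×0.0514)² = 0.0106;  (2·δw/w)² = (2×0.0195)² = 0.00153;  (-1·δq/q)² = (-1×0.0747)² = 0.00558
δQ/Q = √(0.0177) = 0.133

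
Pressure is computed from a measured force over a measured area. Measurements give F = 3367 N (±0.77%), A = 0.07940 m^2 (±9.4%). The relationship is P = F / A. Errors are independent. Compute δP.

Relative error in a monomial: (δP/P)² = Σ (nᵢ · δxᵢ/xᵢ)².
  (1·δF/F)² = (1×0.00770)² = 5.93e-05;  (-1·δA/A)² = (-1×0.0940)² = 0.00884
δP/P = √(0.00890) = 0.0943
P = 42410 Pa, so δP = 0.0943 × 42410 = 4000 Pa.

4000 Pa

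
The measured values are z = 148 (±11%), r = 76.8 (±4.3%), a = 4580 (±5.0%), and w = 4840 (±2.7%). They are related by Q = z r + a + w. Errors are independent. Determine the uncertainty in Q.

1370

Let p = z·r = 11400. δp/p = √((1·δz/z)² + (1·δr/r)²) = √(0.0121 + 0.00185) = 0.118, so δp = 1340.
Q = p + a + w: δQ = √(δp² + δa² + δw²) = √(1.8e+06 + 52400 + 17100) = 1370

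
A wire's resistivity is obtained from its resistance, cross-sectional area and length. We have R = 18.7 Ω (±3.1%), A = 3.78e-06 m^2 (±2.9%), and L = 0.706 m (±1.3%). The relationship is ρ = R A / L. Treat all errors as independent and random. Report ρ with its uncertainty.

Each factor contributes (exponent × relative error)² to (δρ/ρ)²:
  (1·δR/R)² = (1×0.0310)² = 0.000961;  (1·δA/A)² = (1×0.0290)² = 0.000841;  (-1·δL/L)² = (-1×0.0130)² = 0.000169
δρ/ρ = √(0.00197) = 0.0444
ρ = 0.000100 Ω·m, so δρ = 0.0444 × 0.000100 = 4.45e-06 Ω·m.

(1.00 ± 0.0445) × 10^-4 Ω·m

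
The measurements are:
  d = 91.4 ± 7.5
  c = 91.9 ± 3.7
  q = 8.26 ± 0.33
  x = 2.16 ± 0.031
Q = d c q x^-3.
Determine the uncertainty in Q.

Since Q is a product/quotient, work with relative uncertainties:
  (1·δd/d)² = (1×0.0821)² = 0.00673;  (1·δc/c)² = (1×0.0403)² = 0.00162;  (1·δq/q)² = (1×0.0400)² = 0.00160;  (-3·δx/x)² = (-3×0.0144)² = 0.00185
δQ/Q = √(0.0118) = 0.109
Q = 6880, so δQ = 0.109 × 6880 = 748.

748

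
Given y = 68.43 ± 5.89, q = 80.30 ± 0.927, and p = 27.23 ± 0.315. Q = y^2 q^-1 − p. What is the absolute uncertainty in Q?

Let w = y^2·q^-1 = 58.31. δw/w = √((2·δy/y)² + (-1·δq/q)²) = √(0.0296 + 0.000133) = 0.173, so δw = 10.1.
Q = w − p: δQ = √(δw² + δp²) = √(101 + 0.0992) = 10.1

10.1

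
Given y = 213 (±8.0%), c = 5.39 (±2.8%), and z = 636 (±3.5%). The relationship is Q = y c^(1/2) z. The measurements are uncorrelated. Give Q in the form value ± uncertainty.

(3.15 ± 0.278) × 10^5

Since Q is a product/quotient, work with relative uncertainties:
  (1·δy/y)² = (1×0.0800)² = 0.00640;  (½·δc/c)² = (0.5×0.0280)² = 0.000196;  (1·δz/z)² = (1×0.0350)² = 0.00123
δQ/Q = √(0.00782) = 0.0884
Q = 3.15e+05, so δQ = 0.0884 × 3.15e+05 = 27800.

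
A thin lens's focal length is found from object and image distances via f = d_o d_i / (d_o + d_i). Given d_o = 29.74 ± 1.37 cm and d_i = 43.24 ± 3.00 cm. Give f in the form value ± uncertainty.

17.62 ± 0.692 cm

∂f/∂d_o = (d_i/(d_o+d_i))² = 0.351;  ∂f/∂d_i = (d_o/(d_o+d_i))² = 0.166
δf = √((∂f/∂d_o · δd_o)² + (∂f/∂d_i · δd_i)²) = √(0.231 + 0.248) = 0.692 cm
f = 17.62 cm.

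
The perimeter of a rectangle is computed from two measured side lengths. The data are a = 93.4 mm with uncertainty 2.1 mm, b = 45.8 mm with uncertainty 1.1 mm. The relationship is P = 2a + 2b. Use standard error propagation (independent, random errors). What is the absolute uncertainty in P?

4.74 mm

For a sum/difference, combine absolute errors in quadrature:
  (2·δa)² = 17.6;  (2·δb)² = 4.84
δP = √(22.5) = 4.74 mm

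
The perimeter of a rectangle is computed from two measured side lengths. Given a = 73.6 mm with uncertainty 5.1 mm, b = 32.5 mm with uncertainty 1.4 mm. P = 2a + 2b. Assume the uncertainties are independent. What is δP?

Absolute uncertainties add in quadrature for a linear combination:
  (2·δa)² = 104;  (2·δb)² = 7.84
δP = √(112) = 10.6 mm

10.6 mm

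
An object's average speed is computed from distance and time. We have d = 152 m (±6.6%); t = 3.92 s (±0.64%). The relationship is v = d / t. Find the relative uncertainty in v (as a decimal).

0.0663

Products/powers → add relative errors in quadrature, weighted by exponent:
  (1·δd/d)² = (1×0.0660)² = 0.00436;  (-1·δt/t)² = (-1×0.00640)² = 4.1e-05
δv/v = √(0.00440) = 0.0663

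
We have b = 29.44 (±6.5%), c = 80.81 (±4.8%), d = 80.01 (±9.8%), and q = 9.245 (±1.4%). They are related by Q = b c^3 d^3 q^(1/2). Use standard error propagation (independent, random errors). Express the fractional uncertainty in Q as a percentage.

Each factor contributes (exponent × relative error)² to (δQ/Q)²:
  (1·δb/b)² = (1×0.0650)² = 0.00423;  (3·δc/c)² = (3×0.0480)² = 0.0207;  (3·δd/d)² = (3×0.0980)² = 0.0864;  (½·δq/q)² = (0.5×0.0140)² = 4.9e-05
δQ/Q = √(0.111) = 0.334

33.4%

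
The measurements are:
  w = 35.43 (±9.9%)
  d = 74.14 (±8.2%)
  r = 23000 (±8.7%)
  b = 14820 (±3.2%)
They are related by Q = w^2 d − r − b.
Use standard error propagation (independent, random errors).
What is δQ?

20100

Let p = w^2·d = 93070. δp/p = √((2·δw/w)² + (1·δd/d)²) = √(0.0392 + 0.00672) = 0.214, so δp = 19900.
Q = p − r − b: δQ = √(δp² + δr² + δb²) = √(3.98e+08 + 4e+06 + 2.25e+05) = 20100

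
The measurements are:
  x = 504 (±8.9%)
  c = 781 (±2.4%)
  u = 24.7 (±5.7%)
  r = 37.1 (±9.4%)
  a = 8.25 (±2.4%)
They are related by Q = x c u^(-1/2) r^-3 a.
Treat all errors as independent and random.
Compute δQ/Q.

0.299

Since Q is a product/quotient, work with relative uncertainties:
  (1·δx/x)² = (1×0.0890)² = 0.00792;  (1·δc/c)² = (1×0.0240)² = 0.000576;  (−½·δu/u)² = (-0.5×0.0570)² = 0.000812;  (-3·δr/r)² = (-3×0.0940)² = 0.0795;  (1·δa/a)² = (1×0.0240)² = 0.000576
δQ/Q = √(0.0894) = 0.299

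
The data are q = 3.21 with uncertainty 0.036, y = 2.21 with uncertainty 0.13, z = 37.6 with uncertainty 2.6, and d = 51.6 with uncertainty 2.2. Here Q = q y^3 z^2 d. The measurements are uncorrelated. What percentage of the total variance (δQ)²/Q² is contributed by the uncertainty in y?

(δQ/Q)² = (1·δq/q)² + (3·δy/y)² + (2·δz/z)² + (1·δd/d)²
  q term: (1×0.0112)² = 0.000126
  y term: (3×0.0588)² = 0.0311
  z term: (2×0.0691)² = 0.0191
  d term: (1×0.0426)² = 0.00182
Total = 0.0522. Share from y = 0.0311/0.0522 = 0.596.

59.6%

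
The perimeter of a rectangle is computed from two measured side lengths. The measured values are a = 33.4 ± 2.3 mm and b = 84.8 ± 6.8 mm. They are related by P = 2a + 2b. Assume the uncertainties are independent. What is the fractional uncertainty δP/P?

0.0607

Absolute uncertainties add in quadrature for a linear combination:
  (2·δa)² = 21.2;  (2·δb)² = 185
δP = √(206) = 14.4 mm
P = 236 mm, so δP/P = 14.4/236 = 0.0607.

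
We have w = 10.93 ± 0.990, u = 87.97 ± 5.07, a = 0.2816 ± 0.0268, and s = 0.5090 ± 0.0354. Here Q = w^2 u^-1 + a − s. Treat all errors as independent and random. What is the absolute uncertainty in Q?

Let p = w^2·u^-1 = 1.358. δp/p = √((2·δw/w)² + (-1·δu/u)²) = √(0.0328 + 0.00332) = 0.190, so δp = 0.258.
Q = p + a − s: δQ = √(δp² + δa² + δs²) = √(0.0666 + 0.000718 + 0.00125) = 0.262

0.262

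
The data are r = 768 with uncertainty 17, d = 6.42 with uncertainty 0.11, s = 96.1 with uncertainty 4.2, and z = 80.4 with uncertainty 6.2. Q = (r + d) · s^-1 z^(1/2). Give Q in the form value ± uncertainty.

72.3 ± 4.50

Let u = r + d = 774. δu = √(δr² + δd²) = √(289 + 0.0121) = 17.0, so δu/u = 0.0220.
Q is then a monomial in u, s, z:
δQ/Q = √((δu/u)² + (-1·δs/s)² + (½·δz/z)²) = √(0.000482 + 0.00191 + 0.00149) = 0.0623
Q = 72.3, so δQ = 0.0623 × 72.3 = 4.50.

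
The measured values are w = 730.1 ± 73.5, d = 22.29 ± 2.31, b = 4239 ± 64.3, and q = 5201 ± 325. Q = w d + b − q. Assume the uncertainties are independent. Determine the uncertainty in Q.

Let p = w·d = 16270. δp/p = √((1·δw/w)² + (1·δd/d)²) = √(0.0101 + 0.0107) = 0.144, so δp = 2350.
Q = p + b − q: δQ = √(δp² + δb² + δq²) = √(5.53e+06 + 4130 + 1.06e+05) = 2370

2370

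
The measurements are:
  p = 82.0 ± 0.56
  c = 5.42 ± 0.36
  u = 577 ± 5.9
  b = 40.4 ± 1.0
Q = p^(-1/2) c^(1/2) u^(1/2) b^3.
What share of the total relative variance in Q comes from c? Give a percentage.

16.6%

(δQ/Q)² = (−½·δp/p)² + (½·δc/c)² + (½·δu/u)² + (3·δb/b)²
  p term: (-0.5×0.00683)² = 1.17e-05
  c term: (0.5×0.0664)² = 0.00110
  u term: (0.5×0.0102)² = 2.61e-05
  b term: (3×0.0248)² = 0.00551
Total = 0.00665. Share from c = 0.00110/0.00665 = 0.166.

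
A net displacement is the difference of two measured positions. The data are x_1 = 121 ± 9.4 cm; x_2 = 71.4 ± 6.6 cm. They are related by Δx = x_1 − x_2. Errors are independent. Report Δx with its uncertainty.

For a sum/difference, combine absolute errors in quadrature:
  (δx_1)² = 88.4;  (δx_2)² = 43.6
δΔx = √(132) = 11.5 cm
Δx = 49.6 cm.

49.6 ± 11.5 cm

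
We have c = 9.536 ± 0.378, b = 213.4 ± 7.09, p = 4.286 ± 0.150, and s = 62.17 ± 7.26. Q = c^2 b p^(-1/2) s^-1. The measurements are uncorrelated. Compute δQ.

22.0

Relative error in a monomial: (δQ/Q)² = Σ (nᵢ · δxᵢ/xᵢ)².
  (2·δc/c)² = (2×0.0396)² = 0.00629;  (1·δb/b)² = (1×0.0332)² = 0.00110;  (−½·δp/p)² = (-0.5×0.0350)² = 0.000306;  (-1·δs/s)² = (-1×0.117)² = 0.0136
δQ/Q = √(0.0213) = 0.146
Q = 150.8, so δQ = 0.146 × 150.8 = 22.0.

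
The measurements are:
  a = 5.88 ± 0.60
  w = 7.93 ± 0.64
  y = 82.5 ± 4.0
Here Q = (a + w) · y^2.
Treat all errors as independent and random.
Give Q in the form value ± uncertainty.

94000 ± 10900

Let u = a + w = 13.8. δu = √(δa² + δw²) = √(0.360 + 0.410) = 0.877, so δu/u = 0.0635.
Q is then a monomial in u, y:
δQ/Q = √((δu/u)² + (2·δy/y)²) = √(0.00404 + 0.00940) = 0.116
Q = 94000, so δQ = 0.116 × 94000 = 10900.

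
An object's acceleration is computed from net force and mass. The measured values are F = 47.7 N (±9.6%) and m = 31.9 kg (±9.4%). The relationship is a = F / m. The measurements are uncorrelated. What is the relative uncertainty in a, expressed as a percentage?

For a monomial a ∝ F, m^-1, fractional errors add in quadrature:
  (1·δF/F)² = (1×0.0960)² = 0.00922;  (-1·δm/m)² = (-1×0.0940)² = 0.00884
δa/a = √(0.0181) = 0.134

13.4%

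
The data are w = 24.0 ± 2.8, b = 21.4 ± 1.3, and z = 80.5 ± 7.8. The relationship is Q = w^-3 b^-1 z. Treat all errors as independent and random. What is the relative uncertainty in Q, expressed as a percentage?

Since Q is a product/quotient, work with relative uncertainties:
  (-3·δw/w)² = (-3×0.117)² = 0.122;  (-1·δb/b)² = (-1×0.0607)² = 0.00369;  (1·δz/z)² = (1×0.0969)² = 0.00939
δQ/Q = √(0.136) = 0.368

36.8%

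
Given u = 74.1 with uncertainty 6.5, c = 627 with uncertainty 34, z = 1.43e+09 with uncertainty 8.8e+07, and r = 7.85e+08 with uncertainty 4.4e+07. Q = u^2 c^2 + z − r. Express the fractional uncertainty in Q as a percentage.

Let p = u^2·c^2 = 2.16e+09. δp/p = √((2·δu/u)² + (2·δc/c)²) = √(0.0308 + 0.0118) = 0.206, so δp = 4.45e+08.
Q = p + z − r: δQ = √(δp² + δz² + δr²) = √(1.98e+17 + 7.74e+15 + 1.94e+15) = 4.56e+08
Q = 2.8e+09, so δQ/Q = 4.56e+08/2.8e+09 = 0.163.

16.3%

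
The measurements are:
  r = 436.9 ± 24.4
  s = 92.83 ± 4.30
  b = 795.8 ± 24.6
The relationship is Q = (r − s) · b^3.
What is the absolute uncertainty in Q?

2.04e+10

Let u = r − s = 344.1. δu = √(δr² + δs²) = √(595 + 18.5) = 24.8, so δu/u = 0.0720.
Q is then a monomial in u, b:
δQ/Q = √((δu/u)² + (3·δb/b)²) = √(0.00519 + 0.00860) = 0.117
Q = 1.734e+11, so δQ = 0.117 × 1.734e+11 = 2.04e+10.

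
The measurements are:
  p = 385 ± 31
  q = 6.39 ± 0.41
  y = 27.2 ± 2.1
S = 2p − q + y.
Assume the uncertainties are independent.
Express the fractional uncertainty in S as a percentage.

7.84%

Sums and differences: (δS)² = Σ (cᵢ δxᵢ)².
  (2·δp)² = 3840;  (δq)² = 0.168;  (δy)² = 4.41
δS = √(3850) = 62.0
S = 791, so δS/S = 62.0/791 = 0.0784.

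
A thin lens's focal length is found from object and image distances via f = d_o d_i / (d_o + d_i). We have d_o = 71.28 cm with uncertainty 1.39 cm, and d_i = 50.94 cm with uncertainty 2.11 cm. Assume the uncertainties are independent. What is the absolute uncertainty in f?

0.757 cm

∂f/∂d_o = (d_i/(d_o+d_i))² = 0.174;  ∂f/∂d_i = (d_o/(d_o+d_i))² = 0.340
δf = √((∂f/∂d_o · δd_o)² + (∂f/∂d_i · δd_i)²) = √(0.0583 + 0.515) = 0.757 cm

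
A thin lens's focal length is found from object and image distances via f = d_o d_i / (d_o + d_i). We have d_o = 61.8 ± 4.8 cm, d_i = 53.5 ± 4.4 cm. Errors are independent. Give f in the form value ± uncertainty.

∂f/∂d_o = (d_i/(d_o+d_i))² = 0.215;  ∂f/∂d_i = (d_o/(d_o+d_i))² = 0.287
δf = √((∂f/∂d_o · δd_o)² + (∂f/∂d_i · δd_i)²) = √(1.07 + 1.60) = 1.63 cm
f = 28.7 cm.

28.7 ± 1.63 cm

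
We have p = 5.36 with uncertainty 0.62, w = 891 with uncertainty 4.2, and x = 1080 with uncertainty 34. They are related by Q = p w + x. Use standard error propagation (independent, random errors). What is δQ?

Let h = p·w = 4780. δh/h = √((1·δp/p)² + (1·δw/w)²) = √(0.0134 + 2.22e-05) = 0.116, so δh = 553.
Q = h + x: δQ = √(δh² + δx²) = √(3.06e+05 + 1160) = 554

554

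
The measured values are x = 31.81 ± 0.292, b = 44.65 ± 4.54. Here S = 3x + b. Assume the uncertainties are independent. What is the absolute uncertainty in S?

4.62

For a sum/difference, combine absolute errors in quadrature:
  (3·δx)² = 0.767;  (δb)² = 20.6
δS = √(21.4) = 4.62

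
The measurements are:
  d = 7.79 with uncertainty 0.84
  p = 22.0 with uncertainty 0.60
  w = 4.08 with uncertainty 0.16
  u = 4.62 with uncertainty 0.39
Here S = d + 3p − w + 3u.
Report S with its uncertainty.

83.6 ± 2.31

Absolute uncertainties add in quadrature for a linear combination:
  (δd)² = 0.706;  (3·δp)² = 3.24;  (δw)² = 0.0256;  (3·δu)² = 1.37
δS = √(5.34) = 2.31
S = 83.6.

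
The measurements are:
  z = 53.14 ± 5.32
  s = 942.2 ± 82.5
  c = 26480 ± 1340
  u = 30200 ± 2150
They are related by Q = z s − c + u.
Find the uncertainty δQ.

7120

Let p = z·s = 50070. δp/p = √((1·δz/z)² + (1·δs/s)²) = √(0.0100 + 0.00767) = 0.133, so δp = 6660.
Q = p − c + u: δQ = √(δp² + δc² + δu²) = √(4.43e+07 + 1.8e+06 + 4.62e+06) = 7120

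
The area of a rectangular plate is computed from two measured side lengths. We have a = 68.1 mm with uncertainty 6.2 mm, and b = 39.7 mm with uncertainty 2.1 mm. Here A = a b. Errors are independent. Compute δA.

Each factor contributes (exponent × relative error)² to (δA/A)²:
  (1·δa/a)² = (1×0.0910)² = 0.00829;  (1·δb/b)² = (1×0.0529)² = 0.00280
δA/A = √(0.0111) = 0.105
A = 2700 mm^2, so δA = 0.105 × 2700 = 285 mm^2.

285 mm^2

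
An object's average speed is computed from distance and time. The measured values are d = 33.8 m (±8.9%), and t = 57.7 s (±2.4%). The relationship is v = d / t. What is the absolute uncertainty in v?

0.0540 m/s

Relative error in a monomial: (δv/v)² = Σ (nᵢ · δxᵢ/xᵢ)².
  (1·δd/d)² = (1×0.0890)² = 0.00792;  (-1·δt/t)² = (-1×0.0240)² = 0.000576
δv/v = √(0.00850) = 0.0922
v = 0.586 m/s, so δv = 0.0922 × 0.586 = 0.0540 m/s.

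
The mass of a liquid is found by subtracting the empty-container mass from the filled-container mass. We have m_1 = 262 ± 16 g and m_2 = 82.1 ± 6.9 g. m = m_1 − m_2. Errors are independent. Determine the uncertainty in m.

17.4 g

m is a linear combination, so absolute uncertainties add in quadrature:
  (δm_1)² = 256;  (δm_2)² = 47.6
δm = √(304) = 17.4 g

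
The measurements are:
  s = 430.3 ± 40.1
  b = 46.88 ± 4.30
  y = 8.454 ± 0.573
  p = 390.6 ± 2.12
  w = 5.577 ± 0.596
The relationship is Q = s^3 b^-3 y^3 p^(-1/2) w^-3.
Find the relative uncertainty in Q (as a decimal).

0.546

Q is a product of powers, so relative uncertainties combine in quadrature:
  (3·δs/s)² = (3×0.0932)² = 0.0782;  (-3·δb/b)² = (-3×0.0917)² = 0.0757;  (3·δy/y)² = (3×0.0678)² = 0.0413;  (−½·δp/p)² = (-0.5×0.00543)² = 7.36e-06;  (-3·δw/w)² = (-3×0.107)² = 0.103
δQ/Q = √(0.298) = 0.546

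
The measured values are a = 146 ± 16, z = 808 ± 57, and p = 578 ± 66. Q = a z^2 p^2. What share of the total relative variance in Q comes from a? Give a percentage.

14.3%

(δQ/Q)² = (1·δa/a)² + (2·δz/z)² + (2·δp/p)²
  a term: (1×0.110)² = 0.0120
  z term: (2×0.0705)² = 0.0199
  p term: (2×0.114)² = 0.0522
Total = 0.0841. Share from a = 0.0120/0.0841 = 0.143.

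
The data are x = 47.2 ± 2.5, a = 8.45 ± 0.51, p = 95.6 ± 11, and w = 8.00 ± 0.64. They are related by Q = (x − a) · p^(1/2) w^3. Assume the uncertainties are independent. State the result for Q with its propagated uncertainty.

(1.94 ± 0.496) × 10^5

Let u = x − a = 38.8. δu = √(δx² + δa²) = √(6.25 + 0.260) = 2.55, so δu/u = 0.0658.
Q is then a monomial in u, p, w:
δQ/Q = √((δu/u)² + (½·δp/p)² + (3·δw/w)²) = √(0.00434 + 0.00331 + 0.0576) = 0.255
Q = 1.94e+05, so δQ = 0.255 × 1.94e+05 = 49600.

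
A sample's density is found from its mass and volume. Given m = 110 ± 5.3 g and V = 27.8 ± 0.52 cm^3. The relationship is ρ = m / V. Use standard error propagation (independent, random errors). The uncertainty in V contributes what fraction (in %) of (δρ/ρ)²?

(δρ/ρ)² = (1·δm/m)² + (-1·δV/V)²
  m term: (1×0.0482)² = 0.00232
  V term: (-1×0.0187)² = 0.000350
Total = 0.00267. Share from V = 0.000350/0.00267 = 0.131.

13.1%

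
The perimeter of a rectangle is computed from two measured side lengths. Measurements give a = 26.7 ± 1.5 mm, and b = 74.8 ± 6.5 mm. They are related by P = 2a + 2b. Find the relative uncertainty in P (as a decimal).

Sums and differences: (δP)² = Σ (cᵢ δxᵢ)².
  (2·δa)² = 9.00;  (2·δb)² = 169
δP = √(178) = 13.3 mm
P = 203 mm, so δP/P = 13.3/203 = 0.0657.

0.0657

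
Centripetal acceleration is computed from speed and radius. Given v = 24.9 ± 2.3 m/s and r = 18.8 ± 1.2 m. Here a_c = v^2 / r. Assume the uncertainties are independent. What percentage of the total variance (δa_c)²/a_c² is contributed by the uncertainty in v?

89.3%

(δa_c/a_c)² = (2·δv/v)² + (-1·δr/r)²
  v term: (2×0.0924)² = 0.0341
  r term: (-1×0.0638)² = 0.00407
Total = 0.0382. Share from v = 0.0341/0.0382 = 0.893.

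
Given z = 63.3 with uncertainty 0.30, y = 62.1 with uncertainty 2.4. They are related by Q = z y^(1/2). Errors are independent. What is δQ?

9.92

Relative error in a monomial: (δQ/Q)² = Σ (nᵢ · δxᵢ/xᵢ)².
  (1·δz/z)² = (1×0.00474)² = 2.25e-05;  (½·δy/y)² = (0.5×0.0386)² = 0.000373
δQ/Q = √(0.000396) = 0.0199
Q = 499, so δQ = 0.0199 × 499 = 9.92.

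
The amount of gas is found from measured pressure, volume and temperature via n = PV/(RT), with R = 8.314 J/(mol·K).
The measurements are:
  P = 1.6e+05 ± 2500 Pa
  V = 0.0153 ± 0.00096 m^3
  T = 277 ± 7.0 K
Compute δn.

0.0738 mol

n is a product of powers, so relative uncertainties combine in quadrature:
  (1·δP/P)² = (1×0.0156)² = 0.000244;  (1·δV/V)² = (1×0.0627)² = 0.00394;  (-1·δT/T)² = (-1×0.0253)² = 0.000639
δn/n = √(0.00482) = 0.0694
n = 1.06 mol, so δn = 0.0694 × 1.06 = 0.0738 mol.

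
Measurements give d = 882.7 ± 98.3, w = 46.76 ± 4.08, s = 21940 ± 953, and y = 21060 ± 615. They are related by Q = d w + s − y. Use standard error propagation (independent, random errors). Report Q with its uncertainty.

42160 ± 5950

Let p = d·w = 41280. δp/p = √((1·δd/d)² + (1·δw/w)²) = √(0.0124 + 0.00761) = 0.141, so δp = 5840.
Q = p + s − y: δQ = √(δp² + δs² + δy²) = √(3.41e+07 + 9.08e+05 + 3.78e+05) = 5950
Q = 42160.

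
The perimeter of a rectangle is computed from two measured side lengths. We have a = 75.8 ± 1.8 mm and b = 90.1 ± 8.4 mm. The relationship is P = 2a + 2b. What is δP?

For a sum/difference, combine absolute errors in quadrature:
  (2·δa)² = 13.0;  (2·δb)² = 282
δP = √(295) = 17.2 mm

17.2 mm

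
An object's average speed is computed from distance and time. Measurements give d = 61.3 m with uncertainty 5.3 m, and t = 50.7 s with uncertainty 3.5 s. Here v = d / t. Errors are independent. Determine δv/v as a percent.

For a monomial v ∝ d, t^-1, fractional errors add in quadrature:
  (1·δd/d)² = (1×0.0865)² = 0.00748;  (-1·δt/t)² = (-1×0.0690)² = 0.00477
δv/v = √(0.0122) = 0.111

11.1%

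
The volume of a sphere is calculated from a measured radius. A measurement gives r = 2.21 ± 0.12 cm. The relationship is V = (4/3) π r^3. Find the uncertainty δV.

7.37 cm^3

V is a product of powers, so relative uncertainties combine in quadrature:
  (3·δr/r)² = (3×0.0543)² = 0.0265
δV/V = √(0.0265) = 0.163
V = 45.2 cm^3, so δV = 0.163 × 45.2 = 7.37 cm^3.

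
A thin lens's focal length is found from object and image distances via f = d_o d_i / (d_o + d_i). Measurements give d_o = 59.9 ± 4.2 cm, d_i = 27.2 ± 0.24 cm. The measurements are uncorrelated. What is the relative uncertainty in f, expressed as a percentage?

2.27%

∂f/∂d_o = (d_i/(d_o+d_i))² = 0.0975;  ∂f/∂d_i = (d_o/(d_o+d_i))² = 0.473
δf = √((∂f/∂d_o · δd_o)² + (∂f/∂d_i · δd_i)²) = √(0.168 + 0.0129) = 0.425 cm
f = 18.7 cm, so δf/f = 0.425/18.7 = 0.0227.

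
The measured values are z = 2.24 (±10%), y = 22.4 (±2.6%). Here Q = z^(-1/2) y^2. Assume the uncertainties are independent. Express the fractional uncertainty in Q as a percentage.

7.21%

For a monomial Q ∝ z^(-1/2), y^2, fractional errors add in quadrature:
  (−½·δz/z)² = (-0.5×0.100)² = 0.00250;  (2·δy/y)² = (2×0.0260)² = 0.00270
δQ/Q = √(0.00520) = 0.0721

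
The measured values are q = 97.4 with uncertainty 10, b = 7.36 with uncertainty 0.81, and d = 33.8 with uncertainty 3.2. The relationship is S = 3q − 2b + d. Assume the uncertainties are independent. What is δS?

S is a linear combination, so absolute uncertainties add in quadrature:
  (3·δq)² = 900;  (2·δb)² = 2.62;  (δd)² = 10.2
δS = √(913) = 30.2

30.2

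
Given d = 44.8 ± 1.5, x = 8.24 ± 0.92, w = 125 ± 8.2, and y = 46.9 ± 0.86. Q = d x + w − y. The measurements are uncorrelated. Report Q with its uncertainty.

Let p = d·x = 369. δp/p = √((1·δd/d)² + (1·δx/x)²) = √(0.00112 + 0.0125) = 0.117, so δp = 43.0.
Q = p + w − y: δQ = √(δp² + δw² + δy²) = √(1850 + 67.2 + 0.740) = 43.8
Q = 447.

447 ± 43.8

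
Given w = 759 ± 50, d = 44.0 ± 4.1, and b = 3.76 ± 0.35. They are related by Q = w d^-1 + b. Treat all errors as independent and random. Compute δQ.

Let p = w·d^-1 = 17.2. δp/p = √((1·δw/w)² + (-1·δd/d)²) = √(0.00434 + 0.00868) = 0.114, so δp = 1.97.
Q = p + b: δQ = √(δp² + δb²) = √(3.88 + 0.122) = 2.00

2.00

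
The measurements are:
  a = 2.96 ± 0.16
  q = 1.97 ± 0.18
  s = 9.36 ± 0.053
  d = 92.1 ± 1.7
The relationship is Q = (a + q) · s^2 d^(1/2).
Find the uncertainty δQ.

211

Let u = a + q = 4.93. δu = √(δa² + δq²) = √(0.0256 + 0.0324) = 0.241, so δu/u = 0.0489.
Q is then a monomial in u, s, d:
δQ/Q = √((δu/u)² + (2·δs/s)² + (½·δd/d)²) = √(0.00239 + 0.000128 + 8.52e-05) = 0.0510
Q = 4150, so δQ = 0.0510 × 4150 = 211.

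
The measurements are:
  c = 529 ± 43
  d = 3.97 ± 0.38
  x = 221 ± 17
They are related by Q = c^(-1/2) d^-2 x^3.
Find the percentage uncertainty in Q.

30.3%

Since Q is a product/quotient, work with relative uncertainties:
  (−½·δc/c)² = (-0.5×0.0813)² = 0.00165;  (-2·δd/d)² = (-2×0.0957)² = 0.0366;  (3·δx/x)² = (3×0.0769)² = 0.0533
δQ/Q = √(0.0916) = 0.303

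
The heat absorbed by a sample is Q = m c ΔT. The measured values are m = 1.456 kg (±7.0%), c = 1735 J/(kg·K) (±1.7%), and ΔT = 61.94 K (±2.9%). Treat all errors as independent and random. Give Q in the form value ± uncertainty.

Since Q is a product/quotient, work with relative uncertainties:
  (1·δm/m)² = (1×0.0700)² = 0.00490;  (1·δc/c)² = (1×0.0170)² = 0.000289;  (1·δΔT/ΔT)² = (1×0.0290)² = 0.000841
δQ/Q = √(0.00603) = 0.0777
Q = 156500 J, so δQ = 0.0777 × 156500 = 12200 J.

156500 ± 12200 J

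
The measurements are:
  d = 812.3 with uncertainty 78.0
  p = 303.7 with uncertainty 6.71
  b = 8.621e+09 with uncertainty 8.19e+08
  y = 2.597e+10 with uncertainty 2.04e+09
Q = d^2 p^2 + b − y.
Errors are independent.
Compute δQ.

1.22e+10

Let w = d^2·p^2 = 6.086e+10. δw/w = √((2·δd/d)² + (2·δp/p)²) = √(0.0369 + 0.00195) = 0.197, so δw = 1.2e+10.
Q = w + b − y: δQ = √(δw² + δb² + δy²) = √(1.44e+20 + 6.71e+17 + 4.16e+18) = 1.22e+10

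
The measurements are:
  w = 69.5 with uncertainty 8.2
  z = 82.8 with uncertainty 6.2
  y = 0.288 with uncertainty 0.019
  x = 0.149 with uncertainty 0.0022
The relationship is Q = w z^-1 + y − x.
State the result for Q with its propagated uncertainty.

0.978 ± 0.119

Let p = w·z^-1 = 0.839. δp/p = √((1·δw/w)² + (-1·δz/z)²) = √(0.0139 + 0.00561) = 0.140, so δp = 0.117.
Q = p + y − x: δQ = √(δp² + δy² + δx²) = √(0.0138 + 0.000361 + 4.84e-06) = 0.119
Q = 0.978.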